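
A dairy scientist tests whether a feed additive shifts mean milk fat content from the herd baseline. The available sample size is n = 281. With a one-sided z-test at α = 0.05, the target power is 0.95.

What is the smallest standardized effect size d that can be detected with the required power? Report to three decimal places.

Need Φ(δ − 1.645) = 0.95, so δ = 1.645 + 1.645 = 3.290.
δ = d·√n ⇒ d = δ/√n = 3.290/√281 = 0.1962.

d ≈ 0.196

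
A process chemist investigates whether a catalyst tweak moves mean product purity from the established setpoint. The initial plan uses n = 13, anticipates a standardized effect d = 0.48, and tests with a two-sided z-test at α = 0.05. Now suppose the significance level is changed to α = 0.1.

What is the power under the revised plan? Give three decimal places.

Power ≈ 0.535

δ = d·√n = 0.48 × √13 = 1.7307 (unchanged). New critical value: z_{0.05} = 1.645.
Revised power = Φ(δ − 1.645) + Φ(−δ − 1.645) = Φ(0.086) + Φ(-3.376) = 0.5342 + 0.0004 = 0.5346.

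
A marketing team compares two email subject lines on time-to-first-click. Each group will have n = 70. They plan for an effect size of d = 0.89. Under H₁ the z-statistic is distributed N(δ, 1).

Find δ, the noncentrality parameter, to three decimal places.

The noncentrality parameter scales effect size by the design's sample-size factor: δ = d·√(n/2) = 0.89 × √(70/2) = 5.2653

δ ≈ 5.265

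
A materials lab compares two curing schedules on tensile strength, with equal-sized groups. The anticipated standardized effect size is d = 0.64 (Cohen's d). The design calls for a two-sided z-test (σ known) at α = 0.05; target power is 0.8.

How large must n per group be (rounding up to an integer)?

n = 39 per group

For power 0.8 need Φ(δ − z_{0.025}) = 0.8, so δ = z_{0.025} + z_{0.20} = 1.960 + 0.842 = 2.802.
(For δ > 0 the lower-tail rejection region contributes negligibly to power, so the one-term inversion is standard.)
δ = d·√(n/2) ⇒ n = 2(δ/d)² = 2 × (2.802 / 0.64)² = 38.32.
Rounding up, n = 39 per group.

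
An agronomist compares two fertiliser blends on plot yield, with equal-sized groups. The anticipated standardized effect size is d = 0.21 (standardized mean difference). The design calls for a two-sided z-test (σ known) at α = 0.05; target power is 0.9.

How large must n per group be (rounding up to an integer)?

n = 477 per group

For power 0.9 need Φ(δ − z_{0.025}) = 0.9, so δ = z_{0.025} + z_{0.10} = 1.960 + 1.282 = 3.242.
(For δ > 0 the lower-tail rejection region contributes negligibly to power, so the one-term inversion is standard.)
δ = d·√(n/2) ⇒ n = 2(δ/d)² = 2 × (3.242 / 0.21)² = 476.53.
Rounding up, n = 477 per group.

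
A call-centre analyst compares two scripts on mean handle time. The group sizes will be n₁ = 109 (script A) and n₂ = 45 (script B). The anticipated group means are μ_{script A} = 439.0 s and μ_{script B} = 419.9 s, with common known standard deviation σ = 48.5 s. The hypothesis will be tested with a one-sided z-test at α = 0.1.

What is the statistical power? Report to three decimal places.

Power ≈ 0.827

Standardized effect: d = |μ_{script A} − μ_{script B}| / σ = |439.0 − 419.9| / 48.5 = 0.3938
Noncentrality parameter: δ = d / √(1/n₁ + 1/n₂) = 0.3938 / √(1/109 + 1/45) = 2.2225
Critical value for a one-sided test at α = 0.1: z_α = 1.282.
Power = P(Z > 1.282 − δ) = Φ(0.941) = 0.8266.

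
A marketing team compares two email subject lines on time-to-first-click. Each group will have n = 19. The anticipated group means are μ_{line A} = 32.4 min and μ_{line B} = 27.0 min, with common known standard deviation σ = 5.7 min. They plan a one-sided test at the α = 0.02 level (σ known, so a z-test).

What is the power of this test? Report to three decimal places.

Power ≈ 0.807

Standardized effect: d = |μ_{line A} − μ_{line B}| / σ = |32.4 − 27.0| / 5.7 = 0.9474
Noncentrality parameter: δ = d·√(n/2) = 0.9474 × √(19/2) = 2.9200
Critical value for a one-sided test at α = 0.02: z_α = 2.054.
Power = P(Z > 2.054 − δ) = Φ(0.866) = 0.8068.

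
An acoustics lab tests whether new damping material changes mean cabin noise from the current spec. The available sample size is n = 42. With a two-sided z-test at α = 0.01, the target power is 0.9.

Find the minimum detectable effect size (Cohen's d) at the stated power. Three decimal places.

Need Φ(δ − 2.576) = 0.9, so δ = 2.576 + 1.282 = 3.857.
(The second rejection-region term Φ(−δ − z_{α/2}) is negligible and dropped.)
δ = d·√n ⇒ d = δ/√n = 3.857/√42 = 0.5952.

d ≈ 0.595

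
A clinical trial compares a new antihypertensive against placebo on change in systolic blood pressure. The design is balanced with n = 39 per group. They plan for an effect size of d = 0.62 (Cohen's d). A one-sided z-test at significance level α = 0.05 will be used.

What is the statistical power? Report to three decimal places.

Power ≈ 0.863

Noncentrality parameter: δ = d·√(n/2) = 0.62 × √(39/2) = 2.7378
Critical value for a one-sided test at α = 0.05: z_α = 1.645.
Power = Φ(δ − 1.645) = Φ(1.093) = 0.8628.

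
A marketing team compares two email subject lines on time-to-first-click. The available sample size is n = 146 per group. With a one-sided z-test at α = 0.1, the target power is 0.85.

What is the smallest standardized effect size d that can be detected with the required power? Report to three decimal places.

Need Φ(δ − 1.282) = 0.85, so δ = 1.282 + 1.036 = 2.318.
δ = d·√(n/2) ⇒ d = δ/√(n/2) = 2.318/√(146/2) = 0.2713.

d ≈ 0.271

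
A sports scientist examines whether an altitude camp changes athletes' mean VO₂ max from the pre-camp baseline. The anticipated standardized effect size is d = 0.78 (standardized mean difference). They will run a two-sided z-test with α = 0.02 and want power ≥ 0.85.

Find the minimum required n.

For power 0.85 need Φ(δ − z_{0.01}) = 0.85, so δ = z_{0.01} + z_{0.15} = 2.326 + 1.036 = 3.363.
(For δ > 0 the lower-tail rejection region contributes negligibly to power, so the one-term inversion is standard.)
δ = d·√n ⇒ n = (δ/d)² = (3.363 / 0.78)² = 18.59.
Round up to the next whole unit.

n = 19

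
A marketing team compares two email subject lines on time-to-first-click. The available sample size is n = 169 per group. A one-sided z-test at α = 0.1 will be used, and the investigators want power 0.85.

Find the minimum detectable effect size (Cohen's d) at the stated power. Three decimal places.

Required noncentrality: δ = z_{0.1} + z_{0.15} = 1.282 + 1.036 = 2.318.
δ = d·√(n/2) ⇒ d = δ/√(n/2) = 2.318/√(169/2) = 0.2522.

d ≈ 0.252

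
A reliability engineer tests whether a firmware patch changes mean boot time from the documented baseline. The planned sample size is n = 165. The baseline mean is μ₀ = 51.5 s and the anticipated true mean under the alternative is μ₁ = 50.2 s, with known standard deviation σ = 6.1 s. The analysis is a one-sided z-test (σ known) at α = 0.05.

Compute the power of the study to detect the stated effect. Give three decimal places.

Standardized effect: d = |μ₁ − μ₀| / σ = |50.2 − 51.5| / 6.1 = 0.2131
Noncentrality parameter: δ = d·√n = 0.2131 × √165 = 2.7375
One-sided α = 0.05 → critical value z_{0.05} = 1.645.
Power = Φ(δ − 1.645) = Φ(1.093) = 0.8627.

Power ≈ 0.863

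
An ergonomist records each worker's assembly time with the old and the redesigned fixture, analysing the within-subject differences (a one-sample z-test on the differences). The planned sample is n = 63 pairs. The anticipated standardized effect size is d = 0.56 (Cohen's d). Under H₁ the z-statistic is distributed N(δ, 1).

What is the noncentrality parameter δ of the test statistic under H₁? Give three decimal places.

δ ≈ 4.445

The noncentrality parameter scales effect size by the design's sample-size factor: δ = d·√n = 0.56 × √63 = 4.4449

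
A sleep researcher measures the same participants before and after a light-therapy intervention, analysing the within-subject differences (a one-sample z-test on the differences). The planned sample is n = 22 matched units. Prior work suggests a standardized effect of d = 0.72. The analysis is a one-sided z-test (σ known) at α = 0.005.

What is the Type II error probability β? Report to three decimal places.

β ≈ 0.211

Noncentrality parameter: δ = d·√n = 0.72 × √22 = 3.3771
One-sided α = 0.005 → critical value z_{0.005} = 2.576.
Power = Φ(δ − 2.576) = Φ(0.801) = 0.7885.
Type II error: β = 1 − power = 1 − 0.7885 = 0.2115.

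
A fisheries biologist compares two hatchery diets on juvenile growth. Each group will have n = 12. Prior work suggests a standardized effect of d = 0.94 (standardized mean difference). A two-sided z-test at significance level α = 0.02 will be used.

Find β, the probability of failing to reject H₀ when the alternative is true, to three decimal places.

β ≈ 0.510

Noncentrality parameter: λ = d·√(n/2) = 0.94 × √(12/2) = 2.3025
Two-sided α = 0.02 → critical value z_{0.01} = 2.326.
Power = Φ(λ − 2.326) + Φ(−λ − 2.326) = Φ(-0.024) + Φ(-4.629) = 0.4905 + 0.0000 = 0.4905.
Type II error: β = 1 − power = 1 − 0.4905 = 0.5095.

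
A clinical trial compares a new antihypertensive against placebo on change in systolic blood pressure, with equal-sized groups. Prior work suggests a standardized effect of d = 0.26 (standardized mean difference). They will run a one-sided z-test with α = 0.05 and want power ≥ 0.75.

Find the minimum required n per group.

n = 160 per group

Set Φ(δ − 1.645) = 0.75; then δ − 1.645 = Φ⁻¹(0.75) = 0.674, giving δ = 2.319.
δ = d·√(n/2) ⇒ n = 2(δ/d)² = 2 × (2.319 / 0.26)² = 159.15.
Round up to the next whole unit.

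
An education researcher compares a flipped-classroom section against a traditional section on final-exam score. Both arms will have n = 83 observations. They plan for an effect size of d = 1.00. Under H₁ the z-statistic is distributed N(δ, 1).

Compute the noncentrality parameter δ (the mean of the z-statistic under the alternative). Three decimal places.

δ = d·√(n/2) = 1.00 × √(83/2) = 6.4420

δ ≈ 6.442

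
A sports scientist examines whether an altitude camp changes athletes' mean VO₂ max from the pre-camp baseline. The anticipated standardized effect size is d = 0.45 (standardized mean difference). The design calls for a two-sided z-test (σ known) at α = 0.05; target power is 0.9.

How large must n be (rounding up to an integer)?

Set Φ(δ − 1.960) = 0.9; then δ − 1.960 = Φ⁻¹(0.9) = 1.282, giving δ = 3.242.
(Ignoring the negligible lower-tail rejection probability gives the usual closed-form inversion.)
δ = d·√n ⇒ n = (δ/d)² = (3.242 / 0.45)² = 51.89.
Rounding up, n = 52.

n = 52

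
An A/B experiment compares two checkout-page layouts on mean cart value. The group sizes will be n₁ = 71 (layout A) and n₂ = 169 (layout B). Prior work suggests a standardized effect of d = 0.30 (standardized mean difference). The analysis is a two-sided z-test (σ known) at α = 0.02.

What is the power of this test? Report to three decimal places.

Noncentrality parameter: δ = d / √(1/n₁ + 1/n₂) = 0.30 / √(1/71 + 1/169) = 2.1212
Two-sided α = 0.02 → critical value z_{0.01} = 2.326.
Power = Φ(δ − 2.326) + Φ(−δ − 2.326) = Φ(-0.205) + Φ(-4.448) = 0.4187 + 0.0000 = 0.4187.

Power ≈ 0.419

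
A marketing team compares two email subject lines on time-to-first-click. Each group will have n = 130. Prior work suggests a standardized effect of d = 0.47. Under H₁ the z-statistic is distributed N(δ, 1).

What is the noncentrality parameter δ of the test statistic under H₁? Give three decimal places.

δ = d·√(n/2) = 0.47 × √(130/2) = 3.7893

δ ≈ 3.789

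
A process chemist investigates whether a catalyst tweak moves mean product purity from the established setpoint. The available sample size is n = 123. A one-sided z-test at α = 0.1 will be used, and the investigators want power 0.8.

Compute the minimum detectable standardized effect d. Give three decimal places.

Need Φ(δ − 1.282) = 0.8, so δ = 1.282 + 0.842 = 2.123.
δ = d·√n ⇒ d = δ/√n = 2.123/√123 = 0.1914.

d ≈ 0.191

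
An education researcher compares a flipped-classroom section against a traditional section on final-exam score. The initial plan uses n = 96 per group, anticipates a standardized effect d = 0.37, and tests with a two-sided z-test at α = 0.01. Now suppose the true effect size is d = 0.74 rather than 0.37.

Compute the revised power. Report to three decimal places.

Power ≈ 0.995

With d = 0.74: δ = d·√(n/2) = 0.74 × √(96/2) = 5.1269. Critical value z_{0.005} = 2.576.
Revised power = Φ(δ − 2.576) + Φ(−δ − 2.576) = Φ(2.551) + Φ(-7.703) = 0.9946 + 0.0000 = 0.9946.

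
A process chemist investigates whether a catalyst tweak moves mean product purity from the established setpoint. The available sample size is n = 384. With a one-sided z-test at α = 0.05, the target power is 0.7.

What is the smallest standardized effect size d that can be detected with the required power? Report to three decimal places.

Required noncentrality: δ = z_{0.05} + z_{0.30} = 1.645 + 0.524 = 2.169.
δ = d·√n ⇒ d = δ/√n = 2.169/√384 = 0.1107.

d ≈ 0.111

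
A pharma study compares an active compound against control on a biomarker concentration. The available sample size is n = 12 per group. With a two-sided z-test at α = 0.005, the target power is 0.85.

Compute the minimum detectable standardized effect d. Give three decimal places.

d ≈ 1.569

Need Φ(δ − 2.807) = 0.85, so δ = 2.807 + 1.036 = 3.843.
(Lower-tail contribution to power is negligible for δ > 0.)
δ = d·√(n/2) ⇒ d = δ/√(n/2) = 3.843/√(12/2) = 1.5691.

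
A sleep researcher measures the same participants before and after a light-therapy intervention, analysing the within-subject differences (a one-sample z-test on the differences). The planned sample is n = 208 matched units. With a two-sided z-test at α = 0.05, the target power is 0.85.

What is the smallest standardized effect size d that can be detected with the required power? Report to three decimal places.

Need Φ(δ − 1.960) = 0.85, so δ = 1.960 + 1.036 = 2.996.
(Lower-tail contribution to power is negligible for δ > 0.)
δ = d·√n ⇒ d = δ/√n = 2.996/√208 = 0.2078.

d ≈ 0.208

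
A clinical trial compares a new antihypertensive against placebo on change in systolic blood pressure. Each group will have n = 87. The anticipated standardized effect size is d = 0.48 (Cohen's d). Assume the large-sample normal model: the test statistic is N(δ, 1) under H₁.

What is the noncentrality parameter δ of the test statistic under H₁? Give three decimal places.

δ ≈ 3.166

The noncentrality parameter scales effect size by the design's sample-size factor: δ = d·√(n/2) = 0.48 × √(87/2) = 3.1658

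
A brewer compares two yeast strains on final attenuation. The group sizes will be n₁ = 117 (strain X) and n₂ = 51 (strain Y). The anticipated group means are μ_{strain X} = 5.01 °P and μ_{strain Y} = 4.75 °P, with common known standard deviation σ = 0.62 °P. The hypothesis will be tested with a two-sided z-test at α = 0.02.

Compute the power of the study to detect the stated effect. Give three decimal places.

Standardized effect: d = |μ_{strain X} − μ_{strain Y}| / σ = |5.01 − 4.75| / 0.62 = 0.4194
Noncentrality parameter: δ = d / √(1/n₁ + 1/n₂) = 0.4194 / √(1/117 + 1/51) = 2.4992
Critical value for a two-sided test at α = 0.02: z_{α/2} = 2.326.
Power = Φ(δ − 2.326) + Φ(−δ − 2.326) = Φ(0.173) + Φ(-4.826) = 0.5686 + 0.0000 = 0.5686.

Power ≈ 0.569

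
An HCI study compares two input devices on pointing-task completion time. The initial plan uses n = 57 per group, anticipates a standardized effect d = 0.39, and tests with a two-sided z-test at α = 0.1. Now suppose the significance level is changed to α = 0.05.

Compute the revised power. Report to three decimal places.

δ = d·√(n/2) = 0.39 × √(57/2) = 2.0820 (unchanged). New critical value: z_{0.025} = 1.960.
Revised power = Φ(δ − 1.960) + Φ(−δ − 1.960) = Φ(0.122) + Φ(-4.042) = 0.5486 + 0.0000 = 0.5486.

Power ≈ 0.549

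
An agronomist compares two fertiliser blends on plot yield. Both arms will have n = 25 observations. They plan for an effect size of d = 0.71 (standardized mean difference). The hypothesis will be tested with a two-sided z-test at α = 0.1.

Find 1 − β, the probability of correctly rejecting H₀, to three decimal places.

Noncentrality parameter: δ = d·√(n/2) = 0.71 × √(25/2) = 2.5102
Critical value for a two-sided test at α = 0.1: z_{α/2} = 1.645.
Power = Φ(δ − 1.645) + Φ(−δ − 1.645) = Φ(0.865) + Φ(-4.155) = 0.8066 + 0.0000 = 0.8066.

Power ≈ 0.807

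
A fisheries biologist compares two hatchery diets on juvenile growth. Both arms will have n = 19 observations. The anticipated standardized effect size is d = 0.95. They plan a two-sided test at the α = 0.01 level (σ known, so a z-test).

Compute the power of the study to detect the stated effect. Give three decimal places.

Noncentrality parameter: δ = d·√(n/2) = 0.95 × √(19/2) = 2.9281
Critical value for a two-sided test at α = 0.01: z_{α/2} = 2.576.
Power = Φ(δ − 2.576) + Φ(−δ − 2.576) = Φ(0.352) + Φ(-5.504) = 0.6377 + 0.0000 = 0.6377.

Power ≈ 0.638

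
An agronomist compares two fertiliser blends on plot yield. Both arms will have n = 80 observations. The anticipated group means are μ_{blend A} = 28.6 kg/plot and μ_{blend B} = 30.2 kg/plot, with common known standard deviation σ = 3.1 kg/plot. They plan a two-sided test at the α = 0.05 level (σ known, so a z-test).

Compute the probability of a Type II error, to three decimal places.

β ≈ 0.096

Standardized effect: d = |μ_{blend A} − μ_{blend B}| / σ = |28.6 − 30.2| / 3.1 = 0.5161
Noncentrality parameter: δ = d·√(n/2) = 0.5161 × √(80/2) = 3.2643
Two-sided α = 0.05 → critical value z_{0.025} = 1.960.
Power = Φ(δ − 1.960) + Φ(−δ − 1.960) = Φ(1.304) + Φ(-5.224) = 0.9039 + 0.0000 = 0.9039.
Type II error: β = 1 − power = 1 − 0.9039 = 0.0961.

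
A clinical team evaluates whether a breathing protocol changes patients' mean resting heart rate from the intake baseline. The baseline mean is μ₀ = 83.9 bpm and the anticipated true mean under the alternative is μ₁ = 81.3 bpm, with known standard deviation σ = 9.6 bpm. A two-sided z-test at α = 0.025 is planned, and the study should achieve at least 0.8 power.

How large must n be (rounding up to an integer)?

n = 130

Standardized effect: d = |μ₁ − μ₀| / σ = |81.3 − 83.9| / 9.6 = 0.2708
Set Φ(δ − 2.241) = 0.8; then δ − 2.241 = Φ⁻¹(0.8) = 0.842, giving δ = 3.083.
(The Φ(−δ − z_{α/2}) term is vanishingly small for δ > 0 and is dropped in the standard sample-size formula.)
δ = d·√n ⇒ n = (δ/d)² = (3.083 / 0.2708)² = 129.58.
Rounding up, n = 130.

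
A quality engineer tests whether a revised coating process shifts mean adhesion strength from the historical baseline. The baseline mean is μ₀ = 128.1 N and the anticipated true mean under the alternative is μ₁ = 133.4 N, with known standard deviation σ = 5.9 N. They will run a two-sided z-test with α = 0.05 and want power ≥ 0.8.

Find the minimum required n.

n = 10

Standardized effect: d = |μ₁ − μ₀| / σ = |133.4 − 128.1| / 5.9 = 0.8983
For power 0.8 need Φ(δ − z_{0.025}) = 0.8, so δ = z_{0.025} + z_{0.20} = 1.960 + 0.842 = 2.802.
(The Φ(−δ − z_{α/2}) term is vanishingly small for δ > 0 and is dropped in the standard sample-size formula.)
δ = d·√n ⇒ n = (δ/d)² = (2.802 / 0.8983)² = 9.73.
Round up to the next whole unit.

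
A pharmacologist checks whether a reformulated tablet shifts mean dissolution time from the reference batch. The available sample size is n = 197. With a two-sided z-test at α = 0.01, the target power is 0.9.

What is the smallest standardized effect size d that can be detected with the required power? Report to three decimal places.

d ≈ 0.275

Required noncentrality: δ = z_{0.005} + z_{0.10} = 2.576 + 1.282 = 3.857.
(The second rejection-region term Φ(−δ − z_{α/2}) is negligible and dropped.)
δ = d·√n ⇒ d = δ/√n = 3.857/√197 = 0.2748.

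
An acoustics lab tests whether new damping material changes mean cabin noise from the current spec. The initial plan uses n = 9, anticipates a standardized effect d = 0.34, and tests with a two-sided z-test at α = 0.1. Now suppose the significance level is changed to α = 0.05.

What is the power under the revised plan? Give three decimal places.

Power ≈ 0.175

δ = d·√n = 0.34 × √9 = 1.0200 (unchanged). New critical value: z_{0.025} = 1.960.
Revised power = Φ(δ − 1.960) + Φ(−δ − 1.960) = Φ(-0.940) + Φ(-2.980) = 0.1736 + 0.0014 = 0.1751.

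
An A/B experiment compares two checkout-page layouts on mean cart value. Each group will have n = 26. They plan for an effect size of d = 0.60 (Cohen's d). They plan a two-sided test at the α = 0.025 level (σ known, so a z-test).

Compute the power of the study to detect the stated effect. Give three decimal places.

Noncentrality parameter: δ = d·√(n/2) = 0.60 × √(26/2) = 2.1633
Two-sided α = 0.025 → critical value z_{0.0125} = 2.241.
Power = Φ(δ − 2.241) + Φ(−δ − 2.241) = Φ(-0.078) + Φ(-4.405) = 0.4689 + 0.0000 = 0.4689.

Power ≈ 0.469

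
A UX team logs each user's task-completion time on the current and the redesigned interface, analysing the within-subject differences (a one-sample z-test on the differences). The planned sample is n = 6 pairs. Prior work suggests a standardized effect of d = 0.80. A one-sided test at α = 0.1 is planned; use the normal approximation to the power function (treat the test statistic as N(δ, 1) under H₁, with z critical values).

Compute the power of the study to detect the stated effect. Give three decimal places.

Power ≈ 0.751

Noncentrality parameter: δ = d·√n = 0.80 × √6 = 1.9596
One-sided α = 0.1 → critical value z_{0.1} = 1.282.
Power = P(Z > 1.282 − δ) = Φ(0.678) = 0.7511.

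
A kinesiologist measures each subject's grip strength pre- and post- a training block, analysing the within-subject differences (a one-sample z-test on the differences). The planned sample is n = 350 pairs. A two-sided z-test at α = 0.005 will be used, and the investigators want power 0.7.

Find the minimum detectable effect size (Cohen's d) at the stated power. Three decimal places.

d ≈ 0.178

Required noncentrality: δ = z_{0.0025} + z_{0.30} = 2.807 + 0.524 = 3.331.
(The second rejection-region term Φ(−δ − z_{α/2}) is negligible and dropped.)
δ = d·√n ⇒ d = δ/√n = 3.331/√350 = 0.1781.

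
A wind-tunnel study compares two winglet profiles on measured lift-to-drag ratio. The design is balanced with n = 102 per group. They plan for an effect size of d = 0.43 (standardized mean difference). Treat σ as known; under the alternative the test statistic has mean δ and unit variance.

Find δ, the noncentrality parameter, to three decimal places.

δ ≈ 3.071

The noncentrality parameter scales effect size by the design's sample-size factor: δ = d·√(n/2) = 0.43 × √(102/2) = 3.0708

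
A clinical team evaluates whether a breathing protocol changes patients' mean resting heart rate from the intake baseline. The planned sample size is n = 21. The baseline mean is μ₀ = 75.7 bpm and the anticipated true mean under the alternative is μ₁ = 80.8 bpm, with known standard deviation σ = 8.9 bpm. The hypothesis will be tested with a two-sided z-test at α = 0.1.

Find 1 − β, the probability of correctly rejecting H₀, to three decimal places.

Standardized effect: d = |μ₁ − μ₀| / σ = |80.8 − 75.7| / 8.9 = 0.5730
Noncentrality parameter: δ = d·√n = 0.5730 × √21 = 2.6260
Critical value for a two-sided test at α = 0.1: z_{α/2} = 1.645.
Power = Φ(δ − 1.645) + Φ(−δ − 1.645) = Φ(0.981) + Φ(-4.271) = 0.8367 + 0.0000 = 0.8367.

Power ≈ 0.837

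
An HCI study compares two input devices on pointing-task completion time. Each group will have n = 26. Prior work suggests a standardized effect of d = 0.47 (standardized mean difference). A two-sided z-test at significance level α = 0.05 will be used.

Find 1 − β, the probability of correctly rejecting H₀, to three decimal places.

Noncentrality parameter: δ = d·√(n/2) = 0.47 × √(26/2) = 1.6946
Two-sided α = 0.05 → critical value z_{0.025} = 1.960.
Power = Φ(δ − 1.960) + Φ(−δ − 1.960) = Φ(-0.265) + Φ(-3.655) = 0.3954 + 0.0001 = 0.3955.

Power ≈ 0.395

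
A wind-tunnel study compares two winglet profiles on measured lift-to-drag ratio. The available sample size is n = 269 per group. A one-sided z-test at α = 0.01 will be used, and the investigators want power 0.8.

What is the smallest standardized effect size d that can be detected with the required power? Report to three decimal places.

Need Φ(δ − 2.326) = 0.8, so δ = 2.326 + 0.842 = 3.168.
δ = d·√(n/2) ⇒ d = δ/√(n/2) = 3.168/√(269/2) = 0.2732.

d ≈ 0.273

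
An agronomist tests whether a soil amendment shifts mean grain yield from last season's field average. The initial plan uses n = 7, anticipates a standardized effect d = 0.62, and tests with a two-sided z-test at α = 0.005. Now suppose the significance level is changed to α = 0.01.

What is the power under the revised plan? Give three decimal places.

Power ≈ 0.175

δ = d·√n = 0.62 × √7 = 1.6404 (unchanged). New critical value: z_{0.005} = 2.576.
Revised power = Φ(δ − 2.576) + Φ(−δ − 2.576) = Φ(-0.935) + Φ(-4.216) = 0.1748 + 0.0000 = 0.1748.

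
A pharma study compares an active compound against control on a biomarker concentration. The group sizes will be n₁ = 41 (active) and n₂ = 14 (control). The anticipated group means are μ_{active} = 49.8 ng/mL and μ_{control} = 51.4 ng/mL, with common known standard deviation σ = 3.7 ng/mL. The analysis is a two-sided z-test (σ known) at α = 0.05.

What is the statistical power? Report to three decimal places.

Standardized effect: d = |μ_{active} − μ_{control}| / σ = |49.8 − 51.4| / 3.7 = 0.4324
Noncentrality parameter: δ = d / √(1/n₁ + 1/n₂) = 0.4324 / √(1/41 + 1/14) = 1.3970
Critical value for a two-sided test at α = 0.05: z_{α/2} = 1.960.
Power = Φ(δ − 1.960) + Φ(−δ − 1.960) = Φ(-0.563) + Φ(-3.357) = 0.2867 + 0.0004 = 0.2871.

Power ≈ 0.287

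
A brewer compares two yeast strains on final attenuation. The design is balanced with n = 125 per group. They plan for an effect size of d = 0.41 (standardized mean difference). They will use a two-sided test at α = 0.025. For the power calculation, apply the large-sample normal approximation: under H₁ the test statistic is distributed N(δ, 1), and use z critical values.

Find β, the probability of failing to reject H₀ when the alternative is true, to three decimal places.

β ≈ 0.159

Noncentrality parameter: δ = d·√(n/2) = 0.41 × √(125/2) = 3.2413
Two-sided α = 0.025 → critical value z_{0.0125} = 2.241.
Power = Φ(δ − 2.241) + Φ(−δ − 2.241) = Φ(1.000) + Φ(-5.483) = 0.8413 + 0.0000 = 0.8413.
Type II error: β = 1 − power = 1 − 0.8413 = 0.1587.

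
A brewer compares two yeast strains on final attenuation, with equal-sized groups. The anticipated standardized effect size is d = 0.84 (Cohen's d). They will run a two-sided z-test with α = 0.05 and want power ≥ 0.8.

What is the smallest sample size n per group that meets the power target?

Set Φ(δ − 1.960) = 0.8; then δ − 1.960 = Φ⁻¹(0.8) = 0.842, giving δ = 2.802.
(For δ > 0 the lower-tail rejection region contributes negligibly to power, so the one-term inversion is standard.)
δ = d·√(n/2) ⇒ n = 2(δ/d)² = 2 × (2.802 / 0.84)² = 22.25.
Round up to the next whole unit.

n = 23 per group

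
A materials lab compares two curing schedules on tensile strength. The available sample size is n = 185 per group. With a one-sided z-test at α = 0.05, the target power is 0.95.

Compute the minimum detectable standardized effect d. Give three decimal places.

d ≈ 0.342

Required noncentrality: δ = z_{0.05} + z_{0.05} = 1.645 + 1.645 = 3.290.
δ = d·√(n/2) ⇒ d = δ/√(n/2) = 3.290/√(185/2) = 0.3420.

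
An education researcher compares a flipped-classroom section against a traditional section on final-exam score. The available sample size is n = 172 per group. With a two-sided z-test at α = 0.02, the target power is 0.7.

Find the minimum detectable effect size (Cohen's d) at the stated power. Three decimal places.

Required noncentrality: δ = z_{0.01} + z_{0.30} = 2.326 + 0.524 = 2.851.
(Lower-tail contribution to power is negligible for δ > 0.)
δ = d·√(n/2) ⇒ d = δ/√(n/2) = 2.851/√(172/2) = 0.3074.

d ≈ 0.307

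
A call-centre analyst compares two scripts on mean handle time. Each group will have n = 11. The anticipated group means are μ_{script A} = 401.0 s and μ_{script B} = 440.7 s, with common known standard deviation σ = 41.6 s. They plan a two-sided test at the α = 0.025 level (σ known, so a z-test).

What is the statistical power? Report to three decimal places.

Standardized effect: d = |μ_{script A} − μ_{script B}| / σ = |401.0 − 440.7| / 41.6 = 0.9543
Noncentrality parameter: δ = d·√(n/2) = 0.9543 × √(11/2) = 2.2381
Critical value for a two-sided test at α = 0.025: z_{α/2} = 2.241.
Power = Φ(δ − 2.241) + Φ(−δ − 2.241) = Φ(-0.003) + Φ(-4.479) = 0.4987 + 0.0000 = 0.4987.

Power ≈ 0.499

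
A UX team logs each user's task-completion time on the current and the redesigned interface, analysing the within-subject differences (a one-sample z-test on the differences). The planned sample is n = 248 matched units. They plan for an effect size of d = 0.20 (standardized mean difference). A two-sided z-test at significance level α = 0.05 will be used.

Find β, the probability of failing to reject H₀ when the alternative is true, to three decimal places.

β ≈ 0.117

Noncentrality parameter: λ = d·√n = 0.20 × √248 = 3.1496
Two-sided α = 0.05 → critical value z_{0.025} = 1.960.
Power = Φ(λ − 1.960) + Φ(−λ − 1.960) = Φ(1.190) + Φ(-5.110) = 0.8829 + 0.0000 = 0.8829.
Type II error: β = 1 − power = 1 − 0.8829 = 0.1171.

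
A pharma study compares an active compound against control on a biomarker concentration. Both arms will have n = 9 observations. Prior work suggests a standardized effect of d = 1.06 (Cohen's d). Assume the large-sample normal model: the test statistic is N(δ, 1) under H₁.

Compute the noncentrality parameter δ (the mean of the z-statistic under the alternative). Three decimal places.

The noncentrality parameter scales effect size by the design's sample-size factor: δ = d·√(n/2) = 1.06 × √(9/2) = 2.2486

δ ≈ 2.249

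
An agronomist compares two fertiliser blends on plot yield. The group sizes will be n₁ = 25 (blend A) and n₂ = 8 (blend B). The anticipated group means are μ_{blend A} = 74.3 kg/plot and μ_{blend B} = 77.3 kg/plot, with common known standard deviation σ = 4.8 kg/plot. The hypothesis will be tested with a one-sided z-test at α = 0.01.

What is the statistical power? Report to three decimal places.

Power ≈ 0.215

Standardized effect: d = |μ_{blend A} − μ_{blend B}| / σ = |74.3 − 77.3| / 4.8 = 0.6250
Noncentrality parameter: δ = d / √(1/n₁ + 1/n₂) = 0.6250 / √(1/25 + 1/8) = 1.5386
Critical value for a one-sided test at α = 0.01: z_α = 2.326.
Power = Φ(δ − 2.326) = Φ(-0.788) = 0.2154.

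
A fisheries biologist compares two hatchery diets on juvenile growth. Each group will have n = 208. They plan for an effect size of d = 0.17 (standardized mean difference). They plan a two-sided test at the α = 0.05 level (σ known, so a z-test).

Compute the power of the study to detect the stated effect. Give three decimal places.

Noncentrality parameter: δ = d·√(n/2) = 0.17 × √(208/2) = 1.7337
Two-sided α = 0.05 → critical value z_{0.025} = 1.960.
Power = Φ(δ − 1.960) + Φ(−δ − 1.960) = Φ(-0.226) + Φ(-3.694) = 0.4105 + 0.0001 = 0.4106.

Power ≈ 0.411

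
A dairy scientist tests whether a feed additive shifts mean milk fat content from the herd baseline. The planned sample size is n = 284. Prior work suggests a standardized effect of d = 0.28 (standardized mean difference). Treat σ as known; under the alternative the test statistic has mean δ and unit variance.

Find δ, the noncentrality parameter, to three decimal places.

δ = d·√n = 0.28 × √284 = 4.7186

δ ≈ 4.719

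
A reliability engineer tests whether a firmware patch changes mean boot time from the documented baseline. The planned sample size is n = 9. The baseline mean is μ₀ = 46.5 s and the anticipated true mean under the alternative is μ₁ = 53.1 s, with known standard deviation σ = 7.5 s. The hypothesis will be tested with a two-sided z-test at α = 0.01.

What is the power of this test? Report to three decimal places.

Standardized effect: d = |μ₁ − μ₀| / σ = |53.1 − 46.5| / 7.5 = 0.8800
Noncentrality parameter: δ = d·√n = 0.8800 × √9 = 2.6400
Two-sided α = 0.01 → critical value z_{0.005} = 2.576.
Power = Φ(δ − 2.576) + Φ(−δ − 2.576) = Φ(0.064) + Φ(-5.216) = 0.5256 + 0.0000 = 0.5256.

Power ≈ 0.526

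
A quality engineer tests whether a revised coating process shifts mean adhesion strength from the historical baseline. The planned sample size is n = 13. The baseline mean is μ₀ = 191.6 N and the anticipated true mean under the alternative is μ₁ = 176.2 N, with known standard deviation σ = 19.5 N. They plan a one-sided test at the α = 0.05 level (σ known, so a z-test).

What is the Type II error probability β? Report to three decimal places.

β ≈ 0.115

Standardized effect: d = |μ₁ − μ₀| / σ = |176.2 − 191.6| / 19.5 = 0.7897
Noncentrality parameter: δ = d·√n = 0.7897 × √13 = 2.8475
One-sided α = 0.05 → critical value z_{0.05} = 1.645.
Power = P(Z > 1.645 − δ) = Φ(1.203) = 0.8854.
Type II error: β = 1 − power = 1 − 0.8854 = 0.1146.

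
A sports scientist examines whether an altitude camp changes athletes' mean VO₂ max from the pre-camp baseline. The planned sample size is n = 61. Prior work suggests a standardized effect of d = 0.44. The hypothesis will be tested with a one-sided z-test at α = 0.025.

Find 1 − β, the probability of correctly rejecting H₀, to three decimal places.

Power ≈ 0.930

Noncentrality parameter: δ = d·√n = 0.44 × √61 = 3.4365
Critical value for a one-sided test at α = 0.025: z_α = 1.960.
Power = P(Z > 1.960 − δ) = Φ(1.477) = 0.9301.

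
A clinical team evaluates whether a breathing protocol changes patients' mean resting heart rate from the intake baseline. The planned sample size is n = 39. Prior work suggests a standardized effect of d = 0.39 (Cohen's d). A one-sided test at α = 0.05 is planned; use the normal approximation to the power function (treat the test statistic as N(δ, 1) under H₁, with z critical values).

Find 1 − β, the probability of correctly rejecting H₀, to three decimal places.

Noncentrality parameter: δ = d·√n = 0.39 × √39 = 2.4355
Critical value for a one-sided test at α = 0.05: z_α = 1.645.
Power = P(Z > 1.645 − δ) = Φ(0.791) = 0.7854.

Power ≈ 0.785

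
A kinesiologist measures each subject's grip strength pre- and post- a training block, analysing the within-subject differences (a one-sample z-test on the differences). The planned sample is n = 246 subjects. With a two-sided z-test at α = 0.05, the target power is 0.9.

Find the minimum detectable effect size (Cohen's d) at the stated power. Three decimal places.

d ≈ 0.207

Need Φ(δ − 1.960) = 0.9, so δ = 1.960 + 1.282 = 3.242.
(The second rejection-region term Φ(−δ − z_{α/2}) is negligible and dropped.)
δ = d·√n ⇒ d = δ/√n = 3.242/√246 = 0.2067.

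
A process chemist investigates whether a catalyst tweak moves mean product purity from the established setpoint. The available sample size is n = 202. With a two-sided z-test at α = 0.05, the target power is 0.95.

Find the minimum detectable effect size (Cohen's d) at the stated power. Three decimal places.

Required noncentrality: δ = z_{0.025} + z_{0.05} = 1.960 + 1.645 = 3.605.
(Lower-tail contribution to power is negligible for δ > 0.)
δ = d·√n ⇒ d = δ/√n = 3.605/√202 = 0.2536.

d ≈ 0.254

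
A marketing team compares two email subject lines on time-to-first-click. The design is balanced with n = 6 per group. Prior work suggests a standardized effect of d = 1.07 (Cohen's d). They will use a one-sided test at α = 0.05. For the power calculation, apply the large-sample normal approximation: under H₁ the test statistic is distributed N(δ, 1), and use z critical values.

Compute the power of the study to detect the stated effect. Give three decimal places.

Noncentrality parameter: δ = d·√(n/2) = 1.07 × √(6/2) = 1.8533
Critical value for a one-sided test at α = 0.05: z_α = 1.645.
Power = Φ(δ − 1.645) = Φ(0.208) = 0.5826.

Power ≈ 0.583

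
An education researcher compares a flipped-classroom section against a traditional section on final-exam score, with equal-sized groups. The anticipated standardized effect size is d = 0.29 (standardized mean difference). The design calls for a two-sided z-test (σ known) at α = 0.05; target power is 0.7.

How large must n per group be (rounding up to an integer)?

Set Φ(δ − 1.960) = 0.7; then δ − 1.960 = Φ⁻¹(0.7) = 0.524, giving δ = 2.484.
(For δ > 0 the lower-tail rejection region contributes negligibly to power, so the one-term inversion is standard.)
δ = d·√(n/2) ⇒ n = 2(δ/d)² = 2 × (2.484 / 0.29)² = 146.78.
Rounding up, n = 147 per group.

n = 147 per group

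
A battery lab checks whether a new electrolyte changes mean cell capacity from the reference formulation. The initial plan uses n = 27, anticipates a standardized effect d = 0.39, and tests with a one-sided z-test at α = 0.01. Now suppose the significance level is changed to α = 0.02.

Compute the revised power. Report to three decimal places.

Power ≈ 0.489

δ = d·√n = 0.39 × √27 = 2.0265 (unchanged). New critical value: z_{0.02} = 2.054.
Revised power = Φ(δ − 2.054) = Φ(-0.027) = 0.4891.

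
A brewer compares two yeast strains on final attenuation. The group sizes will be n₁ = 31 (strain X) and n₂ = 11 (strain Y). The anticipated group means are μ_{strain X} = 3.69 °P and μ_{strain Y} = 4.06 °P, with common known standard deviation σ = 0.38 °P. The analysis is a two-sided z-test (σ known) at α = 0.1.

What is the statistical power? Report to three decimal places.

Power ≈ 0.871

Standardized effect: d = |μ_{strain X} − μ_{strain Y}| / σ = |3.69 − 4.06| / 0.38 = 0.9737
Noncentrality parameter: δ = d / √(1/n₁ + 1/n₂) = 0.9737 / √(1/31 + 1/11) = 2.7744
Critical value for a two-sided test at α = 0.1: z_{α/2} = 1.645.
Power = Φ(δ − 1.645) + Φ(−δ − 1.645) = Φ(1.130) + Φ(-4.419) = 0.8707 + 0.0000 = 0.8707.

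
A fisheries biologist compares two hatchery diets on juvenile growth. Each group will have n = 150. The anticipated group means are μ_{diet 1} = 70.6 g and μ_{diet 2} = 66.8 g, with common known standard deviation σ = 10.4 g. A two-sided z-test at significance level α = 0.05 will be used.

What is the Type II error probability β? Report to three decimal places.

Standardized effect: d = |μ_{diet 1} − μ_{diet 2}| / σ = |70.6 − 66.8| / 10.4 = 0.3654
Noncentrality parameter: δ = d·√(n/2) = 0.3654 × √(150/2) = 3.1643
Critical value for a two-sided test at α = 0.05: z_{α/2} = 1.960.
Power = Φ(δ − 1.960) + Φ(−δ − 1.960) = Φ(1.204) + Φ(-5.124) = 0.8858 + 0.0000 = 0.8858.
Type II error: β = 1 − power = 1 − 0.8858 = 0.1142.

β ≈ 0.114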